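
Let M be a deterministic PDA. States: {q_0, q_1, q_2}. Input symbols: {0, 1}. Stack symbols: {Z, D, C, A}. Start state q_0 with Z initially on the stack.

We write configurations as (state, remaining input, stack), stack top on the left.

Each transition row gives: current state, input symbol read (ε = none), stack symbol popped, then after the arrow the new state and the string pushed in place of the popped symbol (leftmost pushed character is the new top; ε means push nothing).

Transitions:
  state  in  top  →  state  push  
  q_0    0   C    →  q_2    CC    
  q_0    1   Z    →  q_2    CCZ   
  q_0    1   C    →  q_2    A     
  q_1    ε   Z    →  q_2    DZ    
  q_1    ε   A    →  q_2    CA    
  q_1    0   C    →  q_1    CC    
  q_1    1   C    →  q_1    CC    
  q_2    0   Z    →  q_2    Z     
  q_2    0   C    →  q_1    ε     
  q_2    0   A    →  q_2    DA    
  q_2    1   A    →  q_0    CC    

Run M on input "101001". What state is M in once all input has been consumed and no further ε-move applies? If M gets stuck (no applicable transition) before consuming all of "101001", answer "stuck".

q_1

(q_0, 101001, Z) ⊢ (q_2, 01001, CCZ) ⊢ (q_1, 1001, CZ) ⊢ (q_1, 001, CCZ) ⊢ (q_1, 01, CCCZ) ⊢ (q_1, 1, CCCCZ) ⊢ (q_1, ε, CCCCCZ)
All input consumed; M is in state q_1.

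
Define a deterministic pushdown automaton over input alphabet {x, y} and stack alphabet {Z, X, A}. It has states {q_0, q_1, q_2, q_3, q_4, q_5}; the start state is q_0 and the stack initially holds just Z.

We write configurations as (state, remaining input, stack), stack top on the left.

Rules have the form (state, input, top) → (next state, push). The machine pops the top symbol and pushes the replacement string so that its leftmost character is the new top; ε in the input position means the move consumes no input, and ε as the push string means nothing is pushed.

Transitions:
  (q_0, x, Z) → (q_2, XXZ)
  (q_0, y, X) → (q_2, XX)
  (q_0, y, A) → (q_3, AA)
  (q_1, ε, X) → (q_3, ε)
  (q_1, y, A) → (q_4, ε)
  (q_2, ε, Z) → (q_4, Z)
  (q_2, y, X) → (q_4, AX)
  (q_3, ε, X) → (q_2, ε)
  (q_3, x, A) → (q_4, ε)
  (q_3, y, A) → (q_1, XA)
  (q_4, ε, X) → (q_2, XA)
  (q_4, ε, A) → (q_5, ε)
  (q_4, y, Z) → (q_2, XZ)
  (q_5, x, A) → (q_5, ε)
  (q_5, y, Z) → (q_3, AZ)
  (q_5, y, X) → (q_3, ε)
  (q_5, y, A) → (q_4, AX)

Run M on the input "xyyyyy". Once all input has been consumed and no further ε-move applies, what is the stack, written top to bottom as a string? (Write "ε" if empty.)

(q_0, xyyyyy, Z)
  read x, top Z: go to q_2, push XXZ → (q_2, yyyyy, XXZ)
  read y, top X: go to q_4, push AX → (q_4, yyyy, AXXZ)
  ε-move, top A: go to q_5, push ε → (q_5, yyyy, XXZ)
  read y, top X: go to q_3, push ε → (q_3, yyy, XZ)
  ε-move, top X: go to q_2, push ε → (q_2, yyy, Z)
  ε-move, top Z: go to q_4, push Z → (q_4, yyy, Z)
  read y, top Z: go to q_2, push XZ → (q_2, yy, XZ)
  read y, top X: go to q_4, push AX → (q_4, y, AXZ)
  ε-move, top A: go to q_5, push ε → (q_5, y, XZ)
  read y, top X: go to q_3, push ε → (q_3, ε, Z)
All input consumed in state q_3 with stack Z.

Z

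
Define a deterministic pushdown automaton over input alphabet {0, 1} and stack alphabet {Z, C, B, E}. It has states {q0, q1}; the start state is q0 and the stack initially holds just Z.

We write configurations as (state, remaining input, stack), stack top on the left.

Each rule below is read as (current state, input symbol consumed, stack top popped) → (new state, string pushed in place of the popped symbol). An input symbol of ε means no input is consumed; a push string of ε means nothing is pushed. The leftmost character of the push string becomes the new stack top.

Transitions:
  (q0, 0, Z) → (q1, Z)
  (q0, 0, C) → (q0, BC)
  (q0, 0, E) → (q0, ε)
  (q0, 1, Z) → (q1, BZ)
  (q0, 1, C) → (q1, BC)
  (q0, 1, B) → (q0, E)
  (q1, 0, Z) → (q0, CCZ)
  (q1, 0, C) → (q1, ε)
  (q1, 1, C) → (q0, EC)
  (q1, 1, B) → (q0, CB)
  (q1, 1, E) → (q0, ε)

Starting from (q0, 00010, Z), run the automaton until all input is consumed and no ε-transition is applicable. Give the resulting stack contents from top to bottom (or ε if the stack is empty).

(q0, 00010, Z) ⊢ (q1, 0010, Z) ⊢ (q0, 010, CCZ) ⊢ (q0, 10, BCCZ) ⊢ (q0, 0, ECCZ) ⊢ (q0, ε, CCZ)
All input consumed in state q0 with stack CCZ.

CCZ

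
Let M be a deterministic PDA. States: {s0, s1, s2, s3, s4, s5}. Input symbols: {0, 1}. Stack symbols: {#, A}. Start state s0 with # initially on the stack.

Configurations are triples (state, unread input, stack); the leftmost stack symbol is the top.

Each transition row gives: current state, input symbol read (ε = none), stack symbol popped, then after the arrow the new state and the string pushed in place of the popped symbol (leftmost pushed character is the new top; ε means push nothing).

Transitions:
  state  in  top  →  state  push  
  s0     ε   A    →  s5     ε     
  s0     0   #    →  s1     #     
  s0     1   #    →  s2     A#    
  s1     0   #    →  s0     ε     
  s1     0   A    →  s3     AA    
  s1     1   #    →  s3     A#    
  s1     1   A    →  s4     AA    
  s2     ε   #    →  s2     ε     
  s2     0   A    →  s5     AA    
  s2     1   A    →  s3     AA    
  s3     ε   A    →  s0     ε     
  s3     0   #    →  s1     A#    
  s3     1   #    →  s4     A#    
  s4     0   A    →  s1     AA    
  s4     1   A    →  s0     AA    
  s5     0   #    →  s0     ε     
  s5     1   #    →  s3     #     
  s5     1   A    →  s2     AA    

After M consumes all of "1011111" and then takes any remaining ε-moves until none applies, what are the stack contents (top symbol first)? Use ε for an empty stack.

AAA#

(s0, 1011111, #)
  read 1, top #: go to s2, push A# → (s2, 011111, A#)
  read 0, top A: go to s5, push AA → (s5, 11111, AA#)
  read 1, top A: go to s2, push AA → (s2, 1111, AAA#)
  read 1, top A: go to s3, push AA → (s3, 111, AAAA#)
  ε-move, top A: go to s0, push ε → (s0, 111, AAA#)
  ε-move, top A: go to s5, push ε → (s5, 111, AA#)
  read 1, top A: go to s2, push AA → (s2, 11, AAA#)
  read 1, top A: go to s3, push AA → (s3, 1, AAAA#)
  ε-move, top A: go to s0, push ε → (s0, 1, AAA#)
  ε-move, top A: go to s5, push ε → (s5, 1, AA#)
  read 1, top A: go to s2, push AA → (s2, ε, AAA#)
All input consumed in state s2 with stack AAA#.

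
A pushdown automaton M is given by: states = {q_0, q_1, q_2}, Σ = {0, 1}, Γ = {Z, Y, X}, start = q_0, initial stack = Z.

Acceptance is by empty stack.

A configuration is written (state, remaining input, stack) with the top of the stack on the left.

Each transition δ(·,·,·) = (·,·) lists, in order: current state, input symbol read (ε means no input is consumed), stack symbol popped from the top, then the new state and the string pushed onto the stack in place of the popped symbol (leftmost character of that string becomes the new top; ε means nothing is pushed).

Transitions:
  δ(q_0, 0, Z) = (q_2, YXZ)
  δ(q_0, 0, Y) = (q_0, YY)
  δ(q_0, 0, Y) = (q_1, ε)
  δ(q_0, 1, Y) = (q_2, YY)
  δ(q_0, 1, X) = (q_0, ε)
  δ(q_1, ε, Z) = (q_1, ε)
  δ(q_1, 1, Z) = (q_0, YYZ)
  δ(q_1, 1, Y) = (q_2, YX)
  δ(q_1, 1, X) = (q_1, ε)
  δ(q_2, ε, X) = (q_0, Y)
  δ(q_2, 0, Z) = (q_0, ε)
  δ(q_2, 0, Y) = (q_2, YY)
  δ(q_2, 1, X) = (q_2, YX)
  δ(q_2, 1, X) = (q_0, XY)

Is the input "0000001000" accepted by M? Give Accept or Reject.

No computation consumes all input and empties the stack.

Reject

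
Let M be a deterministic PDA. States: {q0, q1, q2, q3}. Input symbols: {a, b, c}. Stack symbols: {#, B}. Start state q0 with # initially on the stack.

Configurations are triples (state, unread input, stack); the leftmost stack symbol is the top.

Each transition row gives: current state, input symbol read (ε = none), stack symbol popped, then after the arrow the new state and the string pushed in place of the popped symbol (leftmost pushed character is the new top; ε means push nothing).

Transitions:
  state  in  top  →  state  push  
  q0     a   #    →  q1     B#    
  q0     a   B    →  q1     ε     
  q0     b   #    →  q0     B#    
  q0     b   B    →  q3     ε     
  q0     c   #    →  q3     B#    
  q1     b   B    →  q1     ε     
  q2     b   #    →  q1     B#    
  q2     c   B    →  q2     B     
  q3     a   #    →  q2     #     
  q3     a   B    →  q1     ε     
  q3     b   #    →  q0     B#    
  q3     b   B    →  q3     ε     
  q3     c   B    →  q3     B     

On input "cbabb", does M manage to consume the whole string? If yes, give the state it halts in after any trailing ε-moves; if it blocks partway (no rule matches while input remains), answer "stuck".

(q0, cbabb, #)
  read c, top #: go to q3, push B# → (q3, babb, B#)
  read b, top B: go to q3, push ε → (q3, abb, #)
  read a, top #: go to q2, push # → (q2, bb, #)
  read b, top #: go to q1, push B# → (q1, b, B#)
  read b, top B: go to q1, push ε → (q1, ε, #)
All input consumed; M is in state q1.

q1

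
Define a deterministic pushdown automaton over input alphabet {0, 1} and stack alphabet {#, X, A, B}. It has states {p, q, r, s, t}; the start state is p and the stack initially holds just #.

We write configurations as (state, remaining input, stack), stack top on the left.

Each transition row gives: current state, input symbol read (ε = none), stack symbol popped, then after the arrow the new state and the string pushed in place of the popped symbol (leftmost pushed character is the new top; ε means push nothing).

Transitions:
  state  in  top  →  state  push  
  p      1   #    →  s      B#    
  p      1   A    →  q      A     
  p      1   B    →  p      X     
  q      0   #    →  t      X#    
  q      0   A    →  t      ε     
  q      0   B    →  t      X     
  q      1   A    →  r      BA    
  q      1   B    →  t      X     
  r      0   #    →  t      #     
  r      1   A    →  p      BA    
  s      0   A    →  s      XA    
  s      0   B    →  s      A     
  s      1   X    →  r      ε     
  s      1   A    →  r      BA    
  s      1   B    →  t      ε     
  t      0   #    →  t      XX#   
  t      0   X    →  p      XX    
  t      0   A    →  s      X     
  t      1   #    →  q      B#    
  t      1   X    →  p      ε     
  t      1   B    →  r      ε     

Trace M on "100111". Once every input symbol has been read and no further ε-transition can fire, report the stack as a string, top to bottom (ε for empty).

XA#

(p, 100111, #) ⊢ (s, 00111, B#) ⊢ (s, 0111, A#) ⊢ (s, 111, XA#) ⊢ (r, 11, A#) ⊢ (p, 1, BA#) ⊢ (p, ε, XA#)
All input consumed in state p with stack XA#.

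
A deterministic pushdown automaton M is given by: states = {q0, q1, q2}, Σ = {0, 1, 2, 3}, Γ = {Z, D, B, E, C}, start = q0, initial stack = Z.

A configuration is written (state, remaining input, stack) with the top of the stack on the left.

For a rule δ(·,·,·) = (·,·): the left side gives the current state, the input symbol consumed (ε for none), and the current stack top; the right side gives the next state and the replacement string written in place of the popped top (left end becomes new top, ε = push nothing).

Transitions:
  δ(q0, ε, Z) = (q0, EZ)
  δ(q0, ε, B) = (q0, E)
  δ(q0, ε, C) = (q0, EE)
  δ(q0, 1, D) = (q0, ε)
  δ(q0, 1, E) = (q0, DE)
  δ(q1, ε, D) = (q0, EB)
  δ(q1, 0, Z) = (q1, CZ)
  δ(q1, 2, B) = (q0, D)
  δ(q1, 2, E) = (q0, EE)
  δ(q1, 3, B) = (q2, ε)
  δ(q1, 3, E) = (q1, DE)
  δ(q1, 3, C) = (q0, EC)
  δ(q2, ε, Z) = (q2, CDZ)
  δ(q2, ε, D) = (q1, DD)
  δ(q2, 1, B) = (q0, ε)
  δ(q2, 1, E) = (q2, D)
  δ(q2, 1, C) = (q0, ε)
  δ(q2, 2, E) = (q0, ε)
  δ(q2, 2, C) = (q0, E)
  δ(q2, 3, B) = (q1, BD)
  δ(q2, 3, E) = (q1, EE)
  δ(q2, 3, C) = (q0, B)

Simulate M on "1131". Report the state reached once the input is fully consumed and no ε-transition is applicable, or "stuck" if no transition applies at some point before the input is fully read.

stuck

(q0, 1131, Z)
  ε-move, top Z: go to q0, push EZ → (q0, 1131, EZ)
  read 1, top E: go to q0, push DE → (q0, 131, DEZ)
  read 1, top D: go to q0, push ε → (q0, 31, EZ)
No transition for (q0, 3, top E); M blocks with input 31 remaining.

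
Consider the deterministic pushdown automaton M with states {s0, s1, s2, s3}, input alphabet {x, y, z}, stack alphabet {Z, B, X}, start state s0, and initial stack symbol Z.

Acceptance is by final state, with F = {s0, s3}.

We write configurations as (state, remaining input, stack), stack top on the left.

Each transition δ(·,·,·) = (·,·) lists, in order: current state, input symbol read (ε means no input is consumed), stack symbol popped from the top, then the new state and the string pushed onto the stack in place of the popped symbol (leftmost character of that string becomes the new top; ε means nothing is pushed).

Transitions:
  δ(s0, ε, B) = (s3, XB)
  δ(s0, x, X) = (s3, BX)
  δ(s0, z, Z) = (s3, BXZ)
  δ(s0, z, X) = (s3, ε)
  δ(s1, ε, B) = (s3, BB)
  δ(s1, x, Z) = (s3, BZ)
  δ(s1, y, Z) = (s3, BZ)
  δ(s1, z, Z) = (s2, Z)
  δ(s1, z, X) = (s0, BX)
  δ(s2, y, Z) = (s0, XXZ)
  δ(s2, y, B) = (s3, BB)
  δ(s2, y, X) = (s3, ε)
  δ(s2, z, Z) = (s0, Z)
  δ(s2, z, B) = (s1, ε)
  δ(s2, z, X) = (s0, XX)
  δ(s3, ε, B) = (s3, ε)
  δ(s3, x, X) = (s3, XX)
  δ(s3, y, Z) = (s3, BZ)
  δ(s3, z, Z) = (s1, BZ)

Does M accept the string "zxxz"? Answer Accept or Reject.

(s0, zxxz, Z)
  read z, top Z: go to s3, push BXZ → (s3, xxz, BXZ)
  ε-move, top B: go to s3, push ε → (s3, xxz, XZ)
  read x, top X: go to s3, push XX → (s3, xz, XXZ)
  read x, top X: go to s3, push XX → (s3, z, XXXZ)
No transition applies at (s3, z, XXXZ); input not fully consumed.

Reject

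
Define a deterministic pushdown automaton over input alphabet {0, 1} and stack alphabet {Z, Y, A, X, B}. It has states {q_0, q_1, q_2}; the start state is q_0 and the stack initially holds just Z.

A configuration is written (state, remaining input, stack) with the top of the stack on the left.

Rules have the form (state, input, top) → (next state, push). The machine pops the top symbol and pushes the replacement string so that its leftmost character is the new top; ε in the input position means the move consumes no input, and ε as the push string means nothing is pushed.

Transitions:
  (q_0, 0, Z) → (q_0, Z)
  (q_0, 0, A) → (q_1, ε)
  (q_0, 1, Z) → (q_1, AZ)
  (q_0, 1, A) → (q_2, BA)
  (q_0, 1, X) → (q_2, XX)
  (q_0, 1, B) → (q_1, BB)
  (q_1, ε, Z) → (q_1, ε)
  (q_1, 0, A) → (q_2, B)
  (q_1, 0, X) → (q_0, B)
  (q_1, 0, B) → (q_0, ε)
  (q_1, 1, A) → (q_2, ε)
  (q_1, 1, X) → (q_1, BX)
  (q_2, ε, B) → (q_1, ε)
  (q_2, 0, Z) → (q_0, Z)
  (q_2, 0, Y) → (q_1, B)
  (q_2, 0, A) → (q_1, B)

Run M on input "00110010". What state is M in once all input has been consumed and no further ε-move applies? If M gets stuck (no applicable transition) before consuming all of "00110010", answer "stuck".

q_1

(q_0, 00110010, Z)
  read 0, top Z: go to q_0, push Z → (q_0, 0110010, Z)
  read 0, top Z: go to q_0, push Z → (q_0, 110010, Z)
  read 1, top Z: go to q_1, push AZ → (q_1, 10010, AZ)
  read 1, top A: go to q_2, push ε → (q_2, 0010, Z)
  read 0, top Z: go to q_0, push Z → (q_0, 010, Z)
  read 0, top Z: go to q_0, push Z → (q_0, 10, Z)
  read 1, top Z: go to q_1, push AZ → (q_1, 0, AZ)
  read 0, top A: go to q_2, push B → (q_2, ε, BZ)
  ε-move, top B: go to q_1, push ε → (q_1, ε, Z)
  ε-move, top Z: go to q_1, push ε → (q_1, ε, ε)
All input consumed; M is in state q_1.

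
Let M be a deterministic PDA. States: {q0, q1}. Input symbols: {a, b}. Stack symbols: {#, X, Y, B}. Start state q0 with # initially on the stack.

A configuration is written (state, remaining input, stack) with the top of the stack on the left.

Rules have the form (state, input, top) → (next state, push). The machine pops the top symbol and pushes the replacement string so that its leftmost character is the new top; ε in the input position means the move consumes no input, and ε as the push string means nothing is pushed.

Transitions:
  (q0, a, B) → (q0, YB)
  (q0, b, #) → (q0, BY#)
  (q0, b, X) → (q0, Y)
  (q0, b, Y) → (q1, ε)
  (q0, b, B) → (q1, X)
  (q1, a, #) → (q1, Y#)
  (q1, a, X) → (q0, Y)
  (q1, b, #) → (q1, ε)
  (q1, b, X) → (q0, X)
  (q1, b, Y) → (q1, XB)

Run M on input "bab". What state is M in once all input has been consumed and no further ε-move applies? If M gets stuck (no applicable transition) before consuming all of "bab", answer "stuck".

(q0, bab, #) ⊢ (q0, ab, BY#) ⊢ (q0, b, YBY#) ⊢ (q1, ε, BY#)
All input consumed; M is in state q1.

q1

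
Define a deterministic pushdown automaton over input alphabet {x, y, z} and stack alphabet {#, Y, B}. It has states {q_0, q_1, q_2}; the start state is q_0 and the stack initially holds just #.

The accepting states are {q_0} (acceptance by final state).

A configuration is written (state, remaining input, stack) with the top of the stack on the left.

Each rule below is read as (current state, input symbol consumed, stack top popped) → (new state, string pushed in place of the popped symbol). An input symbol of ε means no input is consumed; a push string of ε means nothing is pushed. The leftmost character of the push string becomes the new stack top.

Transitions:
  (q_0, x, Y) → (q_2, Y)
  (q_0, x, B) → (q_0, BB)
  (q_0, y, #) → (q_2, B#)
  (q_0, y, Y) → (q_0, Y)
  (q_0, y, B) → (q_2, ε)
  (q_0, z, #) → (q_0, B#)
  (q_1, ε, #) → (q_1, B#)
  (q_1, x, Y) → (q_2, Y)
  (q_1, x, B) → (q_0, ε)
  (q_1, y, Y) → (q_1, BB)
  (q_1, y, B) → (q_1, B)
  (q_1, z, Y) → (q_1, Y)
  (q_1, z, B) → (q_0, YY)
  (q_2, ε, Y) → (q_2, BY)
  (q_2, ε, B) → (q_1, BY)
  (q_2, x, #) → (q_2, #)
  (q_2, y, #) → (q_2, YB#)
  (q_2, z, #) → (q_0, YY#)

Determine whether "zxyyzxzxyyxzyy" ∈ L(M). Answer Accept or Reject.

(q_0, zxyyzxzxyyxzyy, #)
  read z, top #: go to q_0, push B# → (q_0, xyyzxzxyyxzyy, B#)
  read x, top B: go to q_0, push BB → (q_0, yyzxzxyyxzyy, BB#)
  read y, top B: go to q_2, push ε → (q_2, yzxzxyyxzyy, B#)
  ε-move, top B: go to q_1, push BY → (q_1, yzxzxyyxzyy, BY#)
  read y, top B: go to q_1, push B → (q_1, zxzxyyxzyy, BY#)
  read z, top B: go to q_0, push YY → (q_0, xzxyyxzyy, YYY#)
  read x, top Y: go to q_2, push Y → (q_2, zxyyxzyy, YYY#)
  ε-move, top Y: go to q_2, push BY → (q_2, zxyyxzyy, BYYY#)
  ε-move, top B: go to q_1, push BY → (q_1, zxyyxzyy, BYYYY#)
  read z, top B: go to q_0, push YY → (q_0, xyyxzyy, YYYYYY#)
  read x, top Y: go to q_2, push Y → (q_2, yyxzyy, YYYYYY#)
  ε-move, top Y: go to q_2, push BY → (q_2, yyxzyy, BYYYYYY#)
  ε-move, top B: go to q_1, push BY → (q_1, yyxzyy, BYYYYYYY#)
  read y, top B: go to q_1, push B → (q_1, yxzyy, BYYYYYYY#)
  read y, top B: go to q_1, push B → (q_1, xzyy, BYYYYYYY#)
  read x, top B: go to q_0, push ε → (q_0, zyy, YYYYYYY#)
No transition applies at (q_0, zyy, YYYYYYY#); input not fully consumed.

Reject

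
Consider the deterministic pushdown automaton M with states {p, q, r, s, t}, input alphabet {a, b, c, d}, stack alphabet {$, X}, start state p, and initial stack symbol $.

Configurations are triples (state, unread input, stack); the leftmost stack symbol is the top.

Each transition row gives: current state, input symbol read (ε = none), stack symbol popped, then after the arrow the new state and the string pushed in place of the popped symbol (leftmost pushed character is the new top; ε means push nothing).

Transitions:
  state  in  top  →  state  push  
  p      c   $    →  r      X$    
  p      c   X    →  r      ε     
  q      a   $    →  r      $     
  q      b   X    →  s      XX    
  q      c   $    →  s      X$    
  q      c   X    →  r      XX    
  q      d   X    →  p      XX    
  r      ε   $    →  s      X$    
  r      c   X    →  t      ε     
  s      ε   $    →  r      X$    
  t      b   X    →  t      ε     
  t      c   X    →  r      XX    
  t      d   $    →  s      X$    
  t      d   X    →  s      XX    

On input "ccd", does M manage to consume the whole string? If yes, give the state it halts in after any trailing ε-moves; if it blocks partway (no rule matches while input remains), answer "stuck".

(p, ccd, $) ⊢ (r, cd, X$) ⊢ (t, d, $) ⊢ (s, ε, X$)
All input consumed; M is in state s.

s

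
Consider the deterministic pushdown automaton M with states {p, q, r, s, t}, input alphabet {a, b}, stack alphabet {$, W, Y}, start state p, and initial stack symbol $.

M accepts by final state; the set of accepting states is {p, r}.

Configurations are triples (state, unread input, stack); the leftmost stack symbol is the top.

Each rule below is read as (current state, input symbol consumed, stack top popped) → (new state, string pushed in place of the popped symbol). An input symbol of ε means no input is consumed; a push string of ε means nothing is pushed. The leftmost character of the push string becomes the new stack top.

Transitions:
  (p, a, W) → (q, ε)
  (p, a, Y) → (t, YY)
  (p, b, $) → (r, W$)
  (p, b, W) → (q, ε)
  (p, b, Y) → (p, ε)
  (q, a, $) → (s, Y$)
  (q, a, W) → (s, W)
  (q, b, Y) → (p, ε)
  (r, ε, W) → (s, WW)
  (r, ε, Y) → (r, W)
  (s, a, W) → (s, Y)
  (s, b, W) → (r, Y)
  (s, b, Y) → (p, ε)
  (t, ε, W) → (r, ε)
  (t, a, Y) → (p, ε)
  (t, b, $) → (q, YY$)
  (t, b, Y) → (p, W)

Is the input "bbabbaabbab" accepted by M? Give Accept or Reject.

Accept

(p, bbabbaabbab, $) ⊢ (r, babbaabbab, W$) ⊢ (s, babbaabbab, WW$) ⊢ (r, abbaabbab, YW$) ⊢ (r, abbaabbab, WW$) ⊢ (s, abbaabbab, WWW$) ⊢ (s, bbaabbab, YWW$) ⊢ (p, baabbab, WW$) ⊢ (q, aabbab, W$) ⊢ (s, abbab, W$) ⊢ (s, bbab, Y$) ⊢ (p, bab, $) ⊢ (r, ab, W$) ⊢ (s, ab, WW$) ⊢ (s, b, YW$) ⊢ (p, ε, W$)
All input consumed; state p ∈ F.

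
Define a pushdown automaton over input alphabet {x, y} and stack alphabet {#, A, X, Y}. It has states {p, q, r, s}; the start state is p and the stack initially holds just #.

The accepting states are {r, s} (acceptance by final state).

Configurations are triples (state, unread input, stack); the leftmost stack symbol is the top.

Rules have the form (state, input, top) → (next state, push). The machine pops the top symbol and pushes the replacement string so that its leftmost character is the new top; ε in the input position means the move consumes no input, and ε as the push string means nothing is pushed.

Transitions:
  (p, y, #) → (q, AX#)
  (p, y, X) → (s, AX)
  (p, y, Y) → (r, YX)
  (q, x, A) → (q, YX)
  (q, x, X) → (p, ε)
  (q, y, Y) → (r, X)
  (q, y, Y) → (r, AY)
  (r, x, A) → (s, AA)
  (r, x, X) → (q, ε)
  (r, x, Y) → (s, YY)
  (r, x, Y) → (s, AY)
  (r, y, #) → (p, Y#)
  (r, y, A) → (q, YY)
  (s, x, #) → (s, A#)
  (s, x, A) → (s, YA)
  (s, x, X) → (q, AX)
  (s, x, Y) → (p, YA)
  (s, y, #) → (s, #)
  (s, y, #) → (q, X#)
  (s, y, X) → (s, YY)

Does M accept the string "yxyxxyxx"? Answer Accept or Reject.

Reject

No computation consumes all input and reaches a final state.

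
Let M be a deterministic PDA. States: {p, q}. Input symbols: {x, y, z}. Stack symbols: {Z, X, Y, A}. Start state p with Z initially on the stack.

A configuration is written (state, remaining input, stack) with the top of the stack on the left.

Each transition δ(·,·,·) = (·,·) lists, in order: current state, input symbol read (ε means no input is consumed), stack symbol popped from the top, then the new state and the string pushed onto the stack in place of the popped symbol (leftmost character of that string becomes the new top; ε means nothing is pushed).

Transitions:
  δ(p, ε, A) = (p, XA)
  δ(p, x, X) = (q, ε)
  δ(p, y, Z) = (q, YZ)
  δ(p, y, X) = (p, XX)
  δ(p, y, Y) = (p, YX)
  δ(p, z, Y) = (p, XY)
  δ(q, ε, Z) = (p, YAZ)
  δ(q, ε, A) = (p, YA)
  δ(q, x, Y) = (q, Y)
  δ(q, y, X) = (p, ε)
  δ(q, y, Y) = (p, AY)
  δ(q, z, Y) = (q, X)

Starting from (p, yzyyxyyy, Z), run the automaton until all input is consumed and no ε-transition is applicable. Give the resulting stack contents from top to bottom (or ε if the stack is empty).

(p, yzyyxyyy, Z)
  read y, top Z: go to q, push YZ → (q, zyyxyyy, YZ)
  read z, top Y: go to q, push X → (q, yyxyyy, XZ)
  read y, top X: go to p, push ε → (p, yxyyy, Z)
  read y, top Z: go to q, push YZ → (q, xyyy, YZ)
  read x, top Y: go to q, push Y → (q, yyy, YZ)
  read y, top Y: go to p, push AY → (p, yy, AYZ)
  ε-move, top A: go to p, push XA → (p, yy, XAYZ)
  read y, top X: go to p, push XX → (p, y, XXAYZ)
  read y, top X: go to p, push XX → (p, ε, XXXAYZ)
All input consumed in state p with stack XXXAYZ.

XXXAYZ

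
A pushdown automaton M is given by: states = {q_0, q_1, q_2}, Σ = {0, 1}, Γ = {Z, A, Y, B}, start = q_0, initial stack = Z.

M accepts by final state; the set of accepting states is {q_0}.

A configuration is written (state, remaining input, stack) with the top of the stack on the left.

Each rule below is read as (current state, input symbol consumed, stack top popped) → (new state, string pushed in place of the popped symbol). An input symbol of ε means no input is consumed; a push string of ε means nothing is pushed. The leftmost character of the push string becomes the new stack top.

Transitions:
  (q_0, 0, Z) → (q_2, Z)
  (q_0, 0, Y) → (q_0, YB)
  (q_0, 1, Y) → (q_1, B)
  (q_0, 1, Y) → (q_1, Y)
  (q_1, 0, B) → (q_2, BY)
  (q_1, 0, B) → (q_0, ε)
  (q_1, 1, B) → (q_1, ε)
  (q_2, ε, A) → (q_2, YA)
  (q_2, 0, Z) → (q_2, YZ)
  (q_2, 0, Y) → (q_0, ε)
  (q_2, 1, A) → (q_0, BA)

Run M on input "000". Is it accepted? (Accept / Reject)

Accept

One accepting computation: (q_0, 000, Z) ⊢ (q_2, 00, Z) ⊢ (q_2, 0, YZ) ⊢ (q_0, ε, Z)
All input consumed and state q_0 ∈ F.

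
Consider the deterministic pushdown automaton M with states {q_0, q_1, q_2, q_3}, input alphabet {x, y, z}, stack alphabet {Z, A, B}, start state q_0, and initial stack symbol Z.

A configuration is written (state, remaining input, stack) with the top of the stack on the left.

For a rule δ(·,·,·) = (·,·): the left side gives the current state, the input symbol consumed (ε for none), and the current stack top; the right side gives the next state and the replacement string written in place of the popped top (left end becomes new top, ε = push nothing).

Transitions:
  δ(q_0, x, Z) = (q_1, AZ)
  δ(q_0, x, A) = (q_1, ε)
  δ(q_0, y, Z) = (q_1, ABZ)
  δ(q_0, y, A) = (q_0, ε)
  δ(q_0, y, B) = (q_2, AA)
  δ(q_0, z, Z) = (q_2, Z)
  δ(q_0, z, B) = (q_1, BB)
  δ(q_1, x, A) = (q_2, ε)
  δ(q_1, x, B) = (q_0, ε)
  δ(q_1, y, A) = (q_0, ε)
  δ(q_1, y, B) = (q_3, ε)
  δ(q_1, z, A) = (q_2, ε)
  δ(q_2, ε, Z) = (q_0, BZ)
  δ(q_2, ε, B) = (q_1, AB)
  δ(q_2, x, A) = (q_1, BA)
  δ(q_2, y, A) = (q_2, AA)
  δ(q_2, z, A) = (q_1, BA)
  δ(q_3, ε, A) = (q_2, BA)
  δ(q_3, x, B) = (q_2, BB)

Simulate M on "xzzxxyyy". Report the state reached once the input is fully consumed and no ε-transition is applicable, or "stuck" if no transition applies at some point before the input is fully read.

stuck

(q_0, xzzxxyyy, Z)
  read x, top Z: go to q_1, push AZ → (q_1, zzxxyyy, AZ)
  read z, top A: go to q_2, push ε → (q_2, zxxyyy, Z)
  ε-move, top Z: go to q_0, push BZ → (q_0, zxxyyy, BZ)
  read z, top B: go to q_1, push BB → (q_1, xxyyy, BBZ)
  read x, top B: go to q_0, push ε → (q_0, xyyy, BZ)
No transition for (q_0, x, top B); M blocks with input xyyy remaining.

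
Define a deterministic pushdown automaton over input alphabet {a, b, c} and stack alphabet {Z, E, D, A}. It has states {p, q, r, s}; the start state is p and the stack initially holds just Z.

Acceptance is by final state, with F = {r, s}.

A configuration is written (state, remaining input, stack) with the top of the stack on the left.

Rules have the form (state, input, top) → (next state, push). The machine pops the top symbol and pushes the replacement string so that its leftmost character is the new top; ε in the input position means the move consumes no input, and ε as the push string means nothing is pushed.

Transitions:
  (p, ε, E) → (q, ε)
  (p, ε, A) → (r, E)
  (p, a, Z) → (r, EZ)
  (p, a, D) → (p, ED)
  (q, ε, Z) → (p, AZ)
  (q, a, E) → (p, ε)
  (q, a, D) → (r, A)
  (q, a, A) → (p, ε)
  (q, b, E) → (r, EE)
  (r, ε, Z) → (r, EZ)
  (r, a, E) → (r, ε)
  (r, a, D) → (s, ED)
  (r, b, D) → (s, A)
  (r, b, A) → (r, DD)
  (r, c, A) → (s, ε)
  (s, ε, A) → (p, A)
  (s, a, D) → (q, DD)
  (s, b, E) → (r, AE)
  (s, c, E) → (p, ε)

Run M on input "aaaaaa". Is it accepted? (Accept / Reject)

(p, aaaaaa, Z) ⊢ (r, aaaaa, EZ) ⊢ (r, aaaa, Z) ⊢ (r, aaaa, EZ) ⊢ (r, aaa, Z) ⊢ (r, aaa, EZ) ⊢ (r, aa, Z) ⊢ (r, aa, EZ) ⊢ (r, a, Z) ⊢ (r, a, EZ) ⊢ (r, ε, Z)
All input consumed; state r ∈ F.

Accept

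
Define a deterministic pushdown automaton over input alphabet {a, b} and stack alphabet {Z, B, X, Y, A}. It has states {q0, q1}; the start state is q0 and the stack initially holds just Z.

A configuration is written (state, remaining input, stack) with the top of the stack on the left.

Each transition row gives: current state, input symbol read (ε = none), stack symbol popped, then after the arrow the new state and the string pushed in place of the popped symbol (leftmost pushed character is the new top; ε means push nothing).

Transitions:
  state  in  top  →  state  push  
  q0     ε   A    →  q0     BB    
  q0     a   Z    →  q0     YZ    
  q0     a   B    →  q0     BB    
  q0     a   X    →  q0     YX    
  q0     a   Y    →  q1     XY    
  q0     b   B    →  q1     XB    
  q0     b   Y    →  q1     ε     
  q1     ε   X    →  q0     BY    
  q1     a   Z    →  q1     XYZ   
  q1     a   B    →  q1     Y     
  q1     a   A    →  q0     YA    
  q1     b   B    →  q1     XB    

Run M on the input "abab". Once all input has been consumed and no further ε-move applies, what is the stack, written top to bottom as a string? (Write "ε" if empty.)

BYBYYZ

(q0, abab, Z)
  read a, top Z: go to q0, push YZ → (q0, bab, YZ)
  read b, top Y: go to q1, push ε → (q1, ab, Z)
  read a, top Z: go to q1, push XYZ → (q1, b, XYZ)
  ε-move, top X: go to q0, push BY → (q0, b, BYYZ)
  read b, top B: go to q1, push XB → (q1, ε, XBYYZ)
  ε-move, top X: go to q0, push BY → (q0, ε, BYBYYZ)
All input consumed in state q0 with stack BYBYYZ.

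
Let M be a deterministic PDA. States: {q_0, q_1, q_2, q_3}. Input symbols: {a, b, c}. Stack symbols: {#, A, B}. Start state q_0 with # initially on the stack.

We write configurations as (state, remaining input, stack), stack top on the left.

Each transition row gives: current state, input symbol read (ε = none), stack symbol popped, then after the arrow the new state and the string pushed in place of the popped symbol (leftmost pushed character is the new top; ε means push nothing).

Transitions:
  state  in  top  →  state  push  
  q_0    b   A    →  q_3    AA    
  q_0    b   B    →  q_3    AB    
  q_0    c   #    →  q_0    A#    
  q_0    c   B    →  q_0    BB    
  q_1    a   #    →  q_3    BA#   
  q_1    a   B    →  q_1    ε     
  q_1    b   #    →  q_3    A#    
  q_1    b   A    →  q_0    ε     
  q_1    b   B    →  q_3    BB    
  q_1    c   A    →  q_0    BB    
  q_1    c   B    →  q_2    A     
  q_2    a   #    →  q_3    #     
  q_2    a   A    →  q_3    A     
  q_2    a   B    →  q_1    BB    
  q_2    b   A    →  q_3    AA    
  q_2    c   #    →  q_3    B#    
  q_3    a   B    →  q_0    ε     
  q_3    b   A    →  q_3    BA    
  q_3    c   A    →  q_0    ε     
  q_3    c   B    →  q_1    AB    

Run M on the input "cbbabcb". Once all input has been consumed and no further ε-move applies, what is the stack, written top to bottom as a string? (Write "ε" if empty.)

AAA#

(q_0, cbbabcb, #)
  read c, top #: go to q_0, push A# → (q_0, bbabcb, A#)
  read b, top A: go to q_3, push AA → (q_3, babcb, AA#)
  read b, top A: go to q_3, push BA → (q_3, abcb, BAA#)
  read a, top B: go to q_0, push ε → (q_0, bcb, AA#)
  read b, top A: go to q_3, push AA → (q_3, cb, AAA#)
  read c, top A: go to q_0, push ε → (q_0, b, AA#)
  read b, top A: go to q_3, push AA → (q_3, ε, AAA#)
All input consumed in state q_3 with stack AAA#.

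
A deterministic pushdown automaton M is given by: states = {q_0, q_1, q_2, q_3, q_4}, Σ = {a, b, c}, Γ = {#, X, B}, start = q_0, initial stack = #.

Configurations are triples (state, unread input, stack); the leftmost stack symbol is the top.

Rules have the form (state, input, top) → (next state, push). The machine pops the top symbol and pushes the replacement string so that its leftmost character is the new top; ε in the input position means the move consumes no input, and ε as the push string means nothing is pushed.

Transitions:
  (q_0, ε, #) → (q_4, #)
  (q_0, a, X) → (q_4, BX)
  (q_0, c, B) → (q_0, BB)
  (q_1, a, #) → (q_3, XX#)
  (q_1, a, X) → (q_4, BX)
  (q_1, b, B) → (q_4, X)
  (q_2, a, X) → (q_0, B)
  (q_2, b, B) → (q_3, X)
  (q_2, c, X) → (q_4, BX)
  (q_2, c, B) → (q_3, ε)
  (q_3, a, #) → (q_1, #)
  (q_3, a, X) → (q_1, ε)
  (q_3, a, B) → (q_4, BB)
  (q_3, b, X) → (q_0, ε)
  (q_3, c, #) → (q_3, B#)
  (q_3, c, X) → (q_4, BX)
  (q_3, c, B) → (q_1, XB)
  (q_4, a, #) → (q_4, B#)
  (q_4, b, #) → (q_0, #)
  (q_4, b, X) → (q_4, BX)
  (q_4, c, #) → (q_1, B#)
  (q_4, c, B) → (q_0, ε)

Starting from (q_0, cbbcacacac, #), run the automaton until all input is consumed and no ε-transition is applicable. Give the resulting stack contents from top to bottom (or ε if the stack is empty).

X#

(q_0, cbbcacacac, #)
  ε-move, top #: go to q_4, push # → (q_4, cbbcacacac, #)
  read c, top #: go to q_1, push B# → (q_1, bbcacacac, B#)
  read b, top B: go to q_4, push X → (q_4, bcacacac, X#)
  read b, top X: go to q_4, push BX → (q_4, cacacac, BX#)
  read c, top B: go to q_0, push ε → (q_0, acacac, X#)
  read a, top X: go to q_4, push BX → (q_4, cacac, BX#)
  read c, top B: go to q_0, push ε → (q_0, acac, X#)
  read a, top X: go to q_4, push BX → (q_4, cac, BX#)
  read c, top B: go to q_0, push ε → (q_0, ac, X#)
  read a, top X: go to q_4, push BX → (q_4, c, BX#)
  read c, top B: go to q_0, push ε → (q_0, ε, X#)
All input consumed in state q_0 with stack X#.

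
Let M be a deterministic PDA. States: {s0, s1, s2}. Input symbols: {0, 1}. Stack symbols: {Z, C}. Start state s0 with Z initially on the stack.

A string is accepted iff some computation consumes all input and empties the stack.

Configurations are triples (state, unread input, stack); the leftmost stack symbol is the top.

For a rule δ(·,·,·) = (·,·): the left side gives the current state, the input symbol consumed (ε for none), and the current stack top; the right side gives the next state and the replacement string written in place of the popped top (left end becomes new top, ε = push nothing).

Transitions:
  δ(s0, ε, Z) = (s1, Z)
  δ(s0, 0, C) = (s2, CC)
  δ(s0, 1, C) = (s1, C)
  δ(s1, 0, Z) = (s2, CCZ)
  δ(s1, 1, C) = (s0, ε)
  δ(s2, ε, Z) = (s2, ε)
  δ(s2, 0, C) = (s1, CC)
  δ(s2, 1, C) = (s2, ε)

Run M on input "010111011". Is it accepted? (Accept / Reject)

Accept

(s0, 010111011, Z)
  ε-move, top Z: go to s1, push Z → (s1, 010111011, Z)
  read 0, top Z: go to s2, push CCZ → (s2, 10111011, CCZ)
  read 1, top C: go to s2, push ε → (s2, 0111011, CZ)
  read 0, top C: go to s1, push CC → (s1, 111011, CCZ)
  read 1, top C: go to s0, push ε → (s0, 11011, CZ)
  read 1, top C: go to s1, push C → (s1, 1011, CZ)
  read 1, top C: go to s0, push ε → (s0, 011, Z)
  ε-move, top Z: go to s1, push Z → (s1, 011, Z)
  read 0, top Z: go to s2, push CCZ → (s2, 11, CCZ)
  read 1, top C: go to s2, push ε → (s2, 1, CZ)
  read 1, top C: go to s2, push ε → (s2, ε, Z)
  ε-move, top Z: go to s2, push ε → (s2, ε, ε)
All input consumed and the stack is empty.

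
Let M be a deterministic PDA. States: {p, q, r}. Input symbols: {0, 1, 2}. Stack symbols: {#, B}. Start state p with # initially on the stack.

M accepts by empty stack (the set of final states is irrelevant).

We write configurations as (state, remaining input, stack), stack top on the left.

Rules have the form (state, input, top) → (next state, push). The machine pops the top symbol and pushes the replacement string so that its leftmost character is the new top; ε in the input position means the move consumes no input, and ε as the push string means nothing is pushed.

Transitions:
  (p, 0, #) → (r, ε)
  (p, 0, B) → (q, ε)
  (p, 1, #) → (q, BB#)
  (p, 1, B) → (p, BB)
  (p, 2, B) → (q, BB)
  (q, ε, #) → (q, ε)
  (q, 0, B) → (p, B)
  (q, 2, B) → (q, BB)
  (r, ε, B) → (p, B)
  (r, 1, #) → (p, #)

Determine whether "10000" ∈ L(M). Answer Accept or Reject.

(p, 10000, #) ⊢ (q, 0000, BB#) ⊢ (p, 000, BB#) ⊢ (q, 00, B#) ⊢ (p, 0, B#) ⊢ (q, ε, #) ⊢ (q, ε, ε)
All input consumed and the stack is empty.

Accept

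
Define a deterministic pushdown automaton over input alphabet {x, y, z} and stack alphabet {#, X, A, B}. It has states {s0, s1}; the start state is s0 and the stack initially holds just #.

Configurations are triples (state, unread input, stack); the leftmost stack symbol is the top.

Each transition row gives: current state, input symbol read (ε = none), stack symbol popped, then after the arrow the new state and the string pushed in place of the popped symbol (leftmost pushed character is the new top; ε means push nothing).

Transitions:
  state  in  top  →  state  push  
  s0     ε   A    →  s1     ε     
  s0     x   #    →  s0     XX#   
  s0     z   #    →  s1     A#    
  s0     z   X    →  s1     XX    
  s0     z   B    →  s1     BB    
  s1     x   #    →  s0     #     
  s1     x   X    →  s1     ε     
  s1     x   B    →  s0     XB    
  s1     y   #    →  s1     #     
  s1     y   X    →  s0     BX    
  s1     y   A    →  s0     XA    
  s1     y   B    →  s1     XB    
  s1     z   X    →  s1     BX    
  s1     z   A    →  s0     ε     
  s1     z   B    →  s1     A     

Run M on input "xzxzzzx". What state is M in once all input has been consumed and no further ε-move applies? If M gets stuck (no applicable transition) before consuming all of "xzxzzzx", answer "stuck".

stuck

(s0, xzxzzzx, #)
  read x, top #: go to s0, push XX# → (s0, zxzzzx, XX#)
  read z, top X: go to s1, push XX → (s1, xzzzx, XXX#)
  read x, top X: go to s1, push ε → (s1, zzzx, XX#)
  read z, top X: go to s1, push BX → (s1, zzx, BXX#)
  read z, top B: go to s1, push A → (s1, zx, AXX#)
  read z, top A: go to s0, push ε → (s0, x, XX#)
No transition for (s0, x, top X); M blocks with input x remaining.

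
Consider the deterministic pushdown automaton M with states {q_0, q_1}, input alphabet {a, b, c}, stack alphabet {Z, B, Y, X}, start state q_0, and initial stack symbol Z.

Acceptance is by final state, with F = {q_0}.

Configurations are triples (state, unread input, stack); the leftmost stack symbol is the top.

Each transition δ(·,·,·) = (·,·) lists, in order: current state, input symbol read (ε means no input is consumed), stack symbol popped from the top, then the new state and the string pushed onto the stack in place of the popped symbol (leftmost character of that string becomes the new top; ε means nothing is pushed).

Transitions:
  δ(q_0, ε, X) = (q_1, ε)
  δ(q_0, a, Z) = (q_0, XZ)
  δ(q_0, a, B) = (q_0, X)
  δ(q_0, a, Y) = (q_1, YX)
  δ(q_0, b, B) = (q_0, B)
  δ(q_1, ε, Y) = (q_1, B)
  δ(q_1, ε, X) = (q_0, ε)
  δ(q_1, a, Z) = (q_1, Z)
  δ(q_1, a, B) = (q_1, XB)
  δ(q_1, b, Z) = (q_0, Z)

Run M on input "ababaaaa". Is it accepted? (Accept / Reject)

(q_0, ababaaaa, Z) ⊢ (q_0, babaaaa, XZ) ⊢ (q_1, babaaaa, Z) ⊢ (q_0, abaaaa, Z) ⊢ (q_0, baaaa, XZ) ⊢ (q_1, baaaa, Z) ⊢ (q_0, aaaa, Z) ⊢ (q_0, aaa, XZ) ⊢ (q_1, aaa, Z) ⊢ (q_1, aa, Z) ⊢ (q_1, a, Z) ⊢ (q_1, ε, Z)
All input consumed; state q_1 ∉ F and no further ε-move applies.

Reject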